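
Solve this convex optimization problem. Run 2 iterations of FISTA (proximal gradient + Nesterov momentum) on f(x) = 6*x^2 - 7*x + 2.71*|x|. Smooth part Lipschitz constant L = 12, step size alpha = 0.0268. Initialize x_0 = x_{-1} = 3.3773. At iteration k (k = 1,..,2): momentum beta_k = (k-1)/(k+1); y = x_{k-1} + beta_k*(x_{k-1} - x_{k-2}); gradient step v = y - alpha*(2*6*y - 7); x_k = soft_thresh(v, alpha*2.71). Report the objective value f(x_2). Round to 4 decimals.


FISTA on f(x) = 6*x^2 - 7*x + 2.71*|x|
L = 12, alpha = 0.0268
Iteration 1: beta = 0.0, y = 3.3773 + 0.0*(3.3773 - 3.3773) = 3.3773
  grad(y) = 33.5276, v = y - alpha*grad = 2.4788
  prox(v) = soft_thresh(2.4788, 0.0726) = 2.4061
Iteration 2: beta = 0.3333, y = 2.4061 + 0.3333*(2.4061 - 3.3773) = 2.0824
  grad(y) = 17.9889, v = y - alpha*grad = 1.6003
  prox(v) = soft_thresh(1.6003, 0.0726) = 1.5277
f(x_2) = 6*1.5277^2 - 7*1.5277 + 2.71*|1.5277| = 7.4491


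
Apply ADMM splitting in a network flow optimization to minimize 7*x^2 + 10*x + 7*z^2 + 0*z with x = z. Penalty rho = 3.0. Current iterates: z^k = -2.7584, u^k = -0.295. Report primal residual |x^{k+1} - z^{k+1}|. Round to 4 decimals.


ADMM iteration with rho = 3.0, z^k = -2.7584, u^k = -0.295
Step 1: x-update.
Minimize 7*x^2 + 10*x + (3.0/2)*(x + 2.7584 - 0.295)^2
FOC: (2*7 + 3.0)*x = -10 + 3.0*(-2.7584 + 0.295)
x^{k+1} = -1.023
Step 2: z-update.
Minimize 7*z^2 + 0*z + (3.0/2)*(-1.023 - z - 0.295)^2
FOC: (2*7 + 3.0)*z = 0 + 3.0*(-1.023 - 0.295)
z^{k+1} = -0.2326
Step 3: u-update.
u^{k+1} = -0.295 - 1.023 + 0.2326 = -1.0854
Step 4: Primal residual = |-1.023 + 0.2326| = 0.7904


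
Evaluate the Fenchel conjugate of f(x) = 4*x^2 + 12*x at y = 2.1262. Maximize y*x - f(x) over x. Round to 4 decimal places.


f*(y) = sup_x {y*x - a*x^2 - b*x} = sup_x {(y-b)*x - a*x^2}
FOC: (y - b) - 2a*x = 0 => x* = (y - b)/(2a)
x* = (2.1262 - 12)/(2*4) = -1.2342
f*(2.1262) = (y-b)^2/(4a) = (2.1262 - 12)^2/(4*4)
= 97.4919/16 = 6.0932


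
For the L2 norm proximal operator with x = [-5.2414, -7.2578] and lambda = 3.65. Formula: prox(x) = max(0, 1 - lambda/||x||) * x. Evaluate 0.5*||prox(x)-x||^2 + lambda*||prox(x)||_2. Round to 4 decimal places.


Step 1: Compute ||x||.
||x|| = 8.9525
Step 2: Compute scaling factor.
scale = max(0, 1 - 3.65/8.9525) = 0.5923
Step 3: prox(x) = [-3.1045, -4.2988]
||prox(x)|| = 5.3025
Step 4: Proximal objective.
0.5*||prox-x||^2 = 6.6613
lambda*||prox|| = 19.3541
Total = 26.0155


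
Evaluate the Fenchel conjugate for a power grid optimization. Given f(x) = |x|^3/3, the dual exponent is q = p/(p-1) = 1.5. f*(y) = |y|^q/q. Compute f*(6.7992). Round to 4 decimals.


The conjugate exponent q satisfies 1/p + 1/q = 1.
p = 3, so q = 3/(3 - 1) = 1.5
|y|^q = 6.7992^1.5 = 17.7291
f*(6.7992) = 17.7291 / 1.5 = 11.8194


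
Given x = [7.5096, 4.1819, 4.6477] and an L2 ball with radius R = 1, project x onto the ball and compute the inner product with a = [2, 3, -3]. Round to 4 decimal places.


Step 1: Compute ||x|| (intermediates to 6 decimals).
||x|| = sqrt(7.5096^2 + 4.1819^2 + 4.6477^2) = 9.771566
Step 2: Project.
Since ||x|| > R, scale = R/||x|| = 1/9.771566 = 0.102338, proj(x) = scale * x
proj(x) = [0.768517, 0.427967, 0.475636]
Step 3: Dot product.
a^T * proj(x) = 2*0.768517 + 3*0.427967 - 3*0.475636 = 1.394


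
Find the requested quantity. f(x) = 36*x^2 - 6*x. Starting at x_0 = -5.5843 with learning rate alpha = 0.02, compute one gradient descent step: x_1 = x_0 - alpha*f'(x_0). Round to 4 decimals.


We compute the gradient at x_0 and apply the update.
f'(x) = 72*x - 6
f'(-5.5843) = 72*-5.5843 - 6 = -408.0696
x_1 = -5.5843 - 0.02*-408.0696 = 2.5771


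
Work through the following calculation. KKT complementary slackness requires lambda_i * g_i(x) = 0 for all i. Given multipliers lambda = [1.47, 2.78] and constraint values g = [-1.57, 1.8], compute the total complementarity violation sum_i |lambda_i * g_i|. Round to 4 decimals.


KKT complementary slackness check:
lambda_1 * g_1 = 1.47 * -1.57 = -2.3079
lambda_2 * g_2 = 2.78 * 1.8 = 5.004
Total violation = 2.3079 + 5.004 = 7.3119


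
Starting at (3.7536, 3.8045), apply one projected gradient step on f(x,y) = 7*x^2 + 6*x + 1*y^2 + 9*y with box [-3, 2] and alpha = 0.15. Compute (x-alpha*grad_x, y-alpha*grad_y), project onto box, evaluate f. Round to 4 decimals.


Step 1: Compute gradient at (3.7536, 3.8045).
grad_x = 2*7*3.7536 + 6 = 58.5504
grad_y = 2*1*3.8045 + 9 = 16.609
Step 2: Gradient step.
x_raw = 3.7536 - 0.15*58.5504 = -5.029
y_raw = 3.8045 - 0.15*16.609 = 1.3132
Step 3: Project onto [-3, 2].
x_proj = clip(-5.029) = -3.0
y_proj = clip(1.3132) = 1.3132
Step 4: Evaluate f.
f(-3.0, 1.3132) = 58.5427


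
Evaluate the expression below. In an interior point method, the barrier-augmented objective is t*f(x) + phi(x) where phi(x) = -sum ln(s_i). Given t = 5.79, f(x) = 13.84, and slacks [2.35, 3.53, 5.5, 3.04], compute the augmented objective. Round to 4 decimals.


Step 1: Compute log-barrier.
ln values: [0.8544, 1.2613, 1.7047, 1.1119]
phi = -(0.8544 + 1.2613 + 1.7047 + 1.1119) = -4.9323
Step 2: Compute augmented objective.
t*f(x) = 5.79*13.84 = 80.1336
Total = 80.1336 - 4.9323 = 75.2013


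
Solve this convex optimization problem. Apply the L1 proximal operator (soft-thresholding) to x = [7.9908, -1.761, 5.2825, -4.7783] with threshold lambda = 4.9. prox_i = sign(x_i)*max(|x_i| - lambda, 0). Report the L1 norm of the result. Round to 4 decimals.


Soft-thresholding with lambda = 4.9:
prox(7.9908) = sign(7.9908)*max(|7.9908| - 4.9, 0) = 3.0908
prox(-1.761) = sign(-1.761)*max(|-1.761| - 4.9, 0) = 0.0
prox(5.2825) = sign(5.2825)*max(|5.2825| - 4.9, 0) = 0.3825
prox(-4.7783) = sign(-4.7783)*max(|-4.7783| - 4.9, 0) = 0.0
prox(x) = [3.0908, 0.0, 0.3825, 0.0]
||prox(x)||_1 = 3.0908 + 0.0 + 0.3825 + 0.0 = 3.4733


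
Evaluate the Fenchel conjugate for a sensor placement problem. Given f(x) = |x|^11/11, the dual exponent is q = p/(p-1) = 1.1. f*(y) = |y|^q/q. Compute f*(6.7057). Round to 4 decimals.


The conjugate exponent q satisfies 1/p + 1/q = 1.
p = 11, so q = 11/(11 - 1) = 1.1
|y|^q = 6.7057^1.1 = 8.1113
f*(6.7057) = 8.1113 / 1.1 = 7.3739


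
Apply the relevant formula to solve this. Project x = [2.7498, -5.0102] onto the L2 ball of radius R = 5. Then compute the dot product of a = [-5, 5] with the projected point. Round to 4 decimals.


Step 1: Compute ||x|| (intermediates to 6 decimals).
||x|| = sqrt(2.7498^2 + (-5.0102)^2) = 5.715199
Step 2: Project.
Since ||x|| > R, scale = R/||x|| = 5/5.715199 = 0.87486, proj(x) = scale * x
proj(x) = [2.40569, -4.383224]
Step 3: Dot product.
a^T * proj(x) = -5*2.40569 + 5*(-4.383224) = -33.9446


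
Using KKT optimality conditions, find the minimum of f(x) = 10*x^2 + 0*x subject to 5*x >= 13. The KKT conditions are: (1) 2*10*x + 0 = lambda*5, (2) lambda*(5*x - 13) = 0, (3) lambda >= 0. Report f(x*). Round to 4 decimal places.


Step 1: Try lambda = 0 (constraint inactive).
x_unc = 0/(2*10) = 0.0
Check: 5*0.0 = 0.0 < 13 -- violated!
Step 2: Constraint must be active: 5*x = 13
x* = 13/5 = 2.6
lambda = (2*10*2.6 + 0)/5 = 10.4
Step 3: Compute optimal value.
f(x*) = 10*2.6^2 + 0*2.6 = 67.6


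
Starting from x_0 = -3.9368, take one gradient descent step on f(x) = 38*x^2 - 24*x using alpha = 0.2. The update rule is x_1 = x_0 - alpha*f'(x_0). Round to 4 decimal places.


We compute the gradient at x_0 and apply the update.
f'(x) = 76*x - 24
f'(-3.9368) = 76*-3.9368 - 24 = -323.1968
x_1 = -3.9368 - 0.2*-323.1968 = 60.7026


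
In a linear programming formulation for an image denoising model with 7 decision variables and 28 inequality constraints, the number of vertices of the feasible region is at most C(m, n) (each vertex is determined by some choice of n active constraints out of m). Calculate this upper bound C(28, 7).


Each vertex corresponds to some choice of n active constraints out of m, so the number of vertices is at most C(m, n) = m! / (n!(m-n)!).
m = 28, n = 7
Numerator: 28 * 27 * 26 * 25 * 24 * 23 * 22
Denominator: 7! = 5040
C(28, 7) = 1184040


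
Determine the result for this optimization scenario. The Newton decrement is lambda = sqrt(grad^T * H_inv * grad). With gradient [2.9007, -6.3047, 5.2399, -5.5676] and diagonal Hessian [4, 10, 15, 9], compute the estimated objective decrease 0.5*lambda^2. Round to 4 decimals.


Step 1: H is diagonal, so H^(-1) * g = [0.7252, -0.6305, 0.3493, -0.6186].
Step 2: g^T H^(-1) g = sum_i g_i^2 / H_ii
  = (2.9007)^2/4 + (-6.3047)^2/10 + (5.2399)^2/15 + (-5.5676)^2/9
  = 2.1035 + 3.9749 + 1.8304 + 3.4442 = 11.3531
Step 3: Objective decrease = 0.5 * g^T H^(-1) g = 5.6766


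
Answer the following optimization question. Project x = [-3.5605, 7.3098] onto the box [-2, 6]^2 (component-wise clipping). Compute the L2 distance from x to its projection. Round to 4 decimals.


Project each component onto [-2, 6].
clip(-3.5605) = -2.0, clip(7.3098) = 6.0
Projection = [-2.0, 6.0]
Squared diffs: [2.4352, 1.7156]
Distance = sqrt(4.1508) = 2.0373


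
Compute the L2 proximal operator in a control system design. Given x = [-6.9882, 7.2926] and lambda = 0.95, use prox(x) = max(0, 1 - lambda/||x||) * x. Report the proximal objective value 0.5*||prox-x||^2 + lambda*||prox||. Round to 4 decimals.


Step 1: Compute ||x||.
||x|| = 10.1003
Step 2: Compute scaling factor.
scale = max(0, 1 - 0.95/10.1003) = 0.9059
Step 3: prox(x) = [-6.3309, 6.6067]
||prox(x)|| = 9.1503
Step 4: Proximal objective.
0.5*||prox-x||^2 = 0.4513
lambda*||prox|| = 8.6928
Total = 9.1441


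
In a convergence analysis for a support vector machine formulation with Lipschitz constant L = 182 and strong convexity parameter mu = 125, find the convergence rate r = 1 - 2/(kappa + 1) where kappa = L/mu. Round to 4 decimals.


Step 1: Compute the condition number.
kappa = L/mu = 182/125 = 1.456
Step 2: Compute the convergence rate.
r = 1 - 2/(kappa + 1) = 1 - 2*mu/(L + mu) = (L - mu)/(L + mu) = 57/307 = 0.1857


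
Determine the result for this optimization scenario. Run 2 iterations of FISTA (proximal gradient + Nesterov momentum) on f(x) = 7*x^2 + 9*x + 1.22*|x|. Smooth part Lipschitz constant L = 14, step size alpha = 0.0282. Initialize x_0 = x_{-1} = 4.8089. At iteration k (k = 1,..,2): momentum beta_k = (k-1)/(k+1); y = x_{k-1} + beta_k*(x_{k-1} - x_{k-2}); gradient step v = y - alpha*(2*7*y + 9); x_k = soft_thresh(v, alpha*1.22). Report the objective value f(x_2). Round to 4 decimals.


FISTA on f(x) = 7*x^2 + 9*x + 1.22*|x|
L = 14, alpha = 0.0282
Iteration 1: beta = 0.0, y = 4.8089 + 0.0*(4.8089 - 4.8089) = 4.8089
  grad(y) = 76.3246, v = y - alpha*grad = 2.6565
  prox(v) = soft_thresh(2.6565, 0.0344) = 2.6221
Iteration 2: beta = 0.3333, y = 2.6221 + 0.3333*(2.6221 - 4.8089) = 1.8932
  grad(y) = 35.5051, v = y - alpha*grad = 0.892
  prox(v) = soft_thresh(0.892, 0.0344) = 0.8576
f(x_2) = 7*0.8576^2 + 9*0.8576 + 1.22*|0.8576| = 13.9125


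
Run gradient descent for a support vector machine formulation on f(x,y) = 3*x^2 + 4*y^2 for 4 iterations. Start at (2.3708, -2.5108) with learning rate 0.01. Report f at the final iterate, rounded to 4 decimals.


Gradient descent on f(x,y) = 3*x^2 + 4*y^2.
Starting point: (2.3708, -2.5108), alpha = 0.01
Step 1: grad_x = 2*3*2.3708 = 14.2248, grad_y = 2*4*-2.5108 = -20.0864
  x_1 = 2.3708 - 0.01*14.2248 = 2.2286
  y_1 = -2.5108 - 0.01*-20.0864 = -2.3099
Step 2: grad_x = 2*3*2.2286 = 13.3713, grad_y = 2*4*-2.3099 = -18.4795
  x_2 = 2.2286 - 0.01*13.3713 = 2.0948
  y_2 = -2.3099 - 0.01*-18.4795 = -2.1251
Step 3: grad_x = 2*3*2.0948 = 12.569, grad_y = 2*4*-2.1251 = -17.0011
  x_3 = 2.0948 - 0.01*12.569 = 1.9691
  y_3 = -2.1251 - 0.01*-17.0011 = -1.9551
Step 4: grad_x = 2*3*1.9691 = 11.8149, grad_y = 2*4*-1.9551 = -15.641
  x_4 = 1.9691 - 0.01*11.8149 = 1.851
  y_4 = -1.9551 - 0.01*-15.641 = -1.7987
f(1.851, -1.7987) = 3*1.851^2 + 4*(-1.7987)^2 = 23.2202


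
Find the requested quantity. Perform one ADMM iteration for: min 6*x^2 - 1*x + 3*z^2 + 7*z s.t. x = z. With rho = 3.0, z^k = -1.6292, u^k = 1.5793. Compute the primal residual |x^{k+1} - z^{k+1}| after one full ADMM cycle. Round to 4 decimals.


ADMM iteration with rho = 3.0, z^k = -1.6292, u^k = 1.5793
Step 1: x-update.
Minimize 6*x^2 - 1*x + (3.0/2)*(x + 1.6292 + 1.5793)^2
FOC: (2*6 + 3.0)*x = 1 + 3.0*(-1.6292 - 1.5793)
x^{k+1} = -0.575
Step 2: z-update.
Minimize 3*z^2 + 7*z + (3.0/2)*(-0.575 - z + 1.5793)^2
FOC: (2*3 + 3.0)*z = -7 + 3.0*(-0.575 + 1.5793)
z^{k+1} = -0.443
Step 3: u-update.
u^{k+1} = 1.5793 - 0.575 + 0.443 = 1.4473
Step 4: Primal residual = |-0.575 + 0.443| = 0.132


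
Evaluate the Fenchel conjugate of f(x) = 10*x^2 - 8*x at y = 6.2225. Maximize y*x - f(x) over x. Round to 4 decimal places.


f*(y) = sup_x {y*x - a*x^2 - b*x} = sup_x {(y-b)*x - a*x^2}
FOC: (y - b) - 2a*x = 0 => x* = (y - b)/(2a)
x* = (6.2225 + 8)/(2*10) = 0.7111
f*(6.2225) = (y-b)^2/(4a) = (6.2225 + 8)^2/(4*10)
= 202.2795/40 = 5.057


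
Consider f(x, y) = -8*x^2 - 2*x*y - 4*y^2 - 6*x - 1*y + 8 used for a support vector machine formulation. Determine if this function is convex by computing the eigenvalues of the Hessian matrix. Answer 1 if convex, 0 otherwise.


The Hessian of f(x,y) = -8*x^2 - 2*x*y - 4*y^2 - 6*x - 1*y + 8 is:
H = [[-16, -2], [-2, -8]]
Trace = -16 - 8 = -24
Determinant = -16*-8 - (-2)^2 = 124
Discriminant = (-24)^2 - 4*124 = 80.0
Eigenvalues: lambda_1 = -16.4721, lambda_2 = -7.5279
The function is not convex.

0


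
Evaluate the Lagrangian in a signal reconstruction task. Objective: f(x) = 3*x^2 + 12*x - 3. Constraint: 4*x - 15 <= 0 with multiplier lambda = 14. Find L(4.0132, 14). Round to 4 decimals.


Step 1: Evaluate f(x).
f(4.0132) = 3*4.0132^2 + 12*4.0132 - 3 = 93.4757
Step 2: Evaluate g(x).
g(4.0132) = 4*4.0132 - 15 = 1.0528
Step 3: Compute Lagrangian.
L = 93.4757 + 14*1.0528 = 108.2149


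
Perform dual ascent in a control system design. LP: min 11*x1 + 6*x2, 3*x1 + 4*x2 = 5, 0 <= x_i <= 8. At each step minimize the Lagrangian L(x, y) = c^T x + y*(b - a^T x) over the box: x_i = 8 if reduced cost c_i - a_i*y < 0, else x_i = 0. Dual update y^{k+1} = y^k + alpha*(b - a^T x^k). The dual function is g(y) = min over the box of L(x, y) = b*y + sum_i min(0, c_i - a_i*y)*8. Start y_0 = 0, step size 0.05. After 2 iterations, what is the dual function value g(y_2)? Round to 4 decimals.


Dual ascent for LP: min 11*x1 + 6*x2, 3*x1 + 4*x2 = 5, 0 <= x_i <= 8
Step 1: y^k = 0.0, reduced costs: (11.0, 6.0)
  x^k = (0.0, 0.0), subgradient = b - a^T x = 5.0
  y^{k+1} = 0.0 + 0.05*5.0 = 0.25
Step 2: y^k = 0.25, reduced costs: (10.25, 5.0)
  x^k = (0.0, 0.0), subgradient = b - a^T x = 5.0
  y^{k+1} = 0.25 + 0.05*5.0 = 0.5
Dual objective at y_2 = 0.5: reduced costs (9.5, 4.0), box minimizer x = (0.0, 0.0)
g(y_2) = b*y + (c1 - a1*y)*x1 + (c2 - a2*y)*x2 = 5*0.5 + 9.5*0.0 + 4.0*0.0 = 2.5 + 0.0 + 0.0 = 2.5


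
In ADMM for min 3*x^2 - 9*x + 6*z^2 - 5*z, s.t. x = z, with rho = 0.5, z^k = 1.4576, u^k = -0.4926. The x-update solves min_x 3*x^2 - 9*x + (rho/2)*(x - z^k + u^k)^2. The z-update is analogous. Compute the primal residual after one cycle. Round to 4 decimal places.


ADMM iteration with rho = 0.5, z^k = 1.4576, u^k = -0.4926
Step 1: x-update.
Minimize 3*x^2 - 9*x + (0.5/2)*(x - 1.4576 - 0.4926)^2
FOC: (2*3 + 0.5)*x = 9 + 0.5*(1.4576 + 0.4926)
x^{k+1} = 1.5346
Step 2: z-update.
Minimize 6*z^2 - 5*z + (0.5/2)*(1.5346 - z - 0.4926)^2
FOC: (2*6 + 0.5)*z = 5 + 0.5*(1.5346 - 0.4926)
z^{k+1} = 0.4417
Step 3: u-update.
u^{k+1} = -0.4926 + 1.5346 - 0.4417 = 0.6003
Step 4: Primal residual = |1.5346 - 0.4417| = 1.0929


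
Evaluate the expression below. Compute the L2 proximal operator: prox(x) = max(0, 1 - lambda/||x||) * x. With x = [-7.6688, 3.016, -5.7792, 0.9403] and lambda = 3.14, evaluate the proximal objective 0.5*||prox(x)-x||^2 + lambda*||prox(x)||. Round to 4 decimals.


Step 1: Compute ||x||.
||x|| = 10.1089
Step 2: Compute scaling factor.
scale = max(0, 1 - 3.14/10.1089) = 0.6894
Step 3: prox(x) = [-5.2867, 2.0792, -3.9841, 0.6482]
||prox(x)|| = 6.9689
Step 4: Proximal objective.
0.5*||prox-x||^2 = 4.9298
lambda*||prox|| = 21.8823
Total = 26.8122


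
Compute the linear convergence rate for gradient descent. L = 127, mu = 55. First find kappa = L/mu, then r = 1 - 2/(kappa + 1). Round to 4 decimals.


Step 1: Compute the condition number.
kappa = L/mu = 127/55 = 2.3091
Step 2: Compute the convergence rate.
r = 1 - 2/(kappa + 1) = 1 - 2*mu/(L + mu) = (L - mu)/(L + mu) = 72/182 = 0.3956


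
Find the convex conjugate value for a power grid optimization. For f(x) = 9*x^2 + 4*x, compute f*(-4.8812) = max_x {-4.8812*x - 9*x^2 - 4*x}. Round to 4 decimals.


f*(y) = sup_x {y*x - a*x^2 - b*x} = sup_x {(y-b)*x - a*x^2}
FOC: (y - b) - 2a*x = 0 => x* = (y - b)/(2a)
x* = (-4.8812 - 4)/(2*9) = -0.4934
f*(-4.8812) = (y-b)^2/(4a) = (-4.8812 - 4)^2/(4*9)
= 78.8757/36 = 2.191


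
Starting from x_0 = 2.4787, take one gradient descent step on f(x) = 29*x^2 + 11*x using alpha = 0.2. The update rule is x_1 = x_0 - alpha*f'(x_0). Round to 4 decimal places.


We compute the gradient at x_0 and apply the update.
f'(x) = 58*x + 11
f'(2.4787) = 58*2.4787 + 11 = 154.7646
x_1 = 2.4787 - 0.2*154.7646 = -28.4742


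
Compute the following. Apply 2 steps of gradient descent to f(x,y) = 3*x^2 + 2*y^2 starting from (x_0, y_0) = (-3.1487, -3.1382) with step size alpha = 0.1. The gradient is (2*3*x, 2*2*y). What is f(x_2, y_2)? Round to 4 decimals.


Gradient descent on f(x,y) = 3*x^2 + 2*y^2.
Starting point: (-3.1487, -3.1382), alpha = 0.1
Step 1: grad_x = 2*3*-3.1487 = -18.8922, grad_y = 2*2*-3.1382 = -12.5528
  x_1 = -3.1487 - 0.1*-18.8922 = -1.2595
  y_1 = -3.1382 - 0.1*-12.5528 = -1.8829
Step 2: grad_x = 2*3*-1.2595 = -7.5569, grad_y = 2*2*-1.8829 = -7.5317
  x_2 = -1.2595 - 0.1*-7.5569 = -0.5038
  y_2 = -1.8829 - 0.1*-7.5317 = -1.1298
f(-0.5038, -1.1298) = 3*(-0.5038)^2 + 2*(-1.1298)^2 = 3.3141


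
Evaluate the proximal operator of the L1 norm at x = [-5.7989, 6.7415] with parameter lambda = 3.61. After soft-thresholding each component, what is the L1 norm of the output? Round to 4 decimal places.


Soft-thresholding with lambda = 3.61:
prox(-5.7989) = sign(-5.7989)*max(|-5.7989| - 3.61, 0) = -2.1889
prox(6.7415) = sign(6.7415)*max(|6.7415| - 3.61, 0) = 3.1315
prox(x) = [-2.1889, 3.1315]
||prox(x)||_1 = 2.1889 + 3.1315 = 5.3204


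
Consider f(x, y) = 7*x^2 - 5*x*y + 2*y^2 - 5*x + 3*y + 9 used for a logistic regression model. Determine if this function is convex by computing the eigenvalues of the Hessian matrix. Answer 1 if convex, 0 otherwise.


The Hessian of f(x,y) = 7*x^2 - 5*x*y + 2*y^2 - 5*x + 3*y + 9 is:
H = [[14, -5], [-5, 4]]
Trace = 14 + 4 = 18
Determinant = 14*4 - (-5)^2 = 31
Discriminant = (18)^2 - 4*31 = 200.0
Eigenvalues: lambda_1 = 1.9289, lambda_2 = 16.0711
The function is convex.

1


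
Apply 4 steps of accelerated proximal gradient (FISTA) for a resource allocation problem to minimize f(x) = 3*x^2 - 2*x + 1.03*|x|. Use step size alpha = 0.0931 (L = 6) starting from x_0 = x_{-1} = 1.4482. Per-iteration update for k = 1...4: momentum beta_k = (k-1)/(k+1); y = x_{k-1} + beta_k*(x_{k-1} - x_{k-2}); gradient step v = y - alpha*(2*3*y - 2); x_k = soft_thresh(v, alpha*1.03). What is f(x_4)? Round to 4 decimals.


FISTA on f(x) = 3*x^2 - 2*x + 1.03*|x|
L = 6, alpha = 0.0931
Iteration 1: beta = 0.0, y = 1.4482 + 0.0*(1.4482 - 1.4482) = 1.4482
  grad(y) = 6.6892, v = y - alpha*grad = 0.8254
  prox(v) = soft_thresh(0.8254, 0.0959) = 0.7295
Iteration 2: beta = 0.3333, y = 0.7295 + 0.3333*(0.7295 - 1.4482) = 0.49
  grad(y) = 0.9399, v = y - alpha*grad = 0.4025
  prox(v) = soft_thresh(0.4025, 0.0959) = 0.3066
Iteration 3: beta = 0.5, y = 0.3066 + 0.5*(0.3066 - 0.7295) = 0.0951
  grad(y) = -1.4293, v = y - alpha*grad = 0.2282
  prox(v) = soft_thresh(0.2282, 0.0959) = 0.1323
Iteration 4: beta = 0.6, y = 0.1323 + 0.6*(0.1323 - 0.3066) = 0.0277
  grad(y) = -1.8337, v = y - alpha*grad = 0.1984
  prox(v) = soft_thresh(0.1984, 0.0959) = 0.1025
f(x_4) = 3*0.1025^2 - 2*0.1025 + 1.03*|0.1025| = -0.0679


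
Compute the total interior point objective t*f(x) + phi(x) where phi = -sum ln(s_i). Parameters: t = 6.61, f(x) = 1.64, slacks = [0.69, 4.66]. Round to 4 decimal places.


Step 1: Compute log-barrier.
ln values: [-0.3711, 1.539]
phi = -(-0.3711 + 1.539) = -1.168
Step 2: Compute augmented objective.
t*f(x) = 6.61*1.64 = 10.8404
Total = 10.8404 - 1.168 = 9.6724


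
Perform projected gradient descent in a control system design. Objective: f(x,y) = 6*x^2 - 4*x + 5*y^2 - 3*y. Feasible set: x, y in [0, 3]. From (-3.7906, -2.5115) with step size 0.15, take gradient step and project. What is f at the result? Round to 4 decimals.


Step 1: Compute gradient at (-3.7906, -2.5115).
grad_x = 2*6*-3.7906 - 4 = -49.4872
grad_y = 2*5*-2.5115 - 3 = -28.115
Step 2: Gradient step.
x_raw = -3.7906 - 0.15*-49.4872 = 3.6325
y_raw = -2.5115 - 0.15*-28.115 = 1.7058
Step 3: Project onto [0, 3].
x_proj = clip(3.6325) = 3.0
y_proj = clip(1.7058) = 1.7058
Step 4: Evaluate f.
f(3.0, 1.7058) = 51.4307


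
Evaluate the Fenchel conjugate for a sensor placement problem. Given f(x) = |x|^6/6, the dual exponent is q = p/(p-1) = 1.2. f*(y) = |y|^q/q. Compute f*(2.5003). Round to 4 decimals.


The conjugate exponent q satisfies 1/p + 1/q = 1.
p = 6, so q = 6/(6 - 1) = 1.2
|y|^q = 2.5003^1.2 = 3.0032
f*(2.5003) = 3.0032 / 1.2 = 2.5027


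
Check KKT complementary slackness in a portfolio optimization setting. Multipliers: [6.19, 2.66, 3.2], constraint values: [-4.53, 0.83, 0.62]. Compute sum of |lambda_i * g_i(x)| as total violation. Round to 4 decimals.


KKT complementary slackness check:
lambda_1 * g_1 = 6.19 * -4.53 = -28.0407
lambda_2 * g_2 = 2.66 * 0.83 = 2.2078
lambda_3 * g_3 = 3.2 * 0.62 = 1.984
Total violation = 28.0407 + 2.2078 + 1.984 = 32.2325


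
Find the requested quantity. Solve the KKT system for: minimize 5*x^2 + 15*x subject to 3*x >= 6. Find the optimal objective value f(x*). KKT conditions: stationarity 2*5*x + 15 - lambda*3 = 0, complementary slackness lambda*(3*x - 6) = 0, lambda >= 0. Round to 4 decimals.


Step 1: Try lambda = 0 (constraint inactive).
x_unc = -15/(2*5) = -1.5
Check: 3*-1.5 = -4.5 < 6 -- violated!
Step 2: Constraint must be active: 3*x = 6
x* = 6/3 = 2.0
lambda = (2*5*2.0 + 15)/3 = 11.6667
Step 3: Compute optimal value.
f(x*) = 5*2.0^2 + 15*2.0 = 50.0


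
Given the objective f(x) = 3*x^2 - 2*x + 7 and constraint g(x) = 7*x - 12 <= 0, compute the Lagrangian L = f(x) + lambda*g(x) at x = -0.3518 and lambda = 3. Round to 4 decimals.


Step 1: Evaluate f(x).
f(-0.3518) = 3*(-0.3518)^2 - 2*(-0.3518) + 7 = 8.0749
Step 2: Evaluate g(x).
g(-0.3518) = 7*-0.3518 - 12 = -14.4626
Step 3: Compute Lagrangian.
L = 8.0749 + 3*-14.4626 = -35.3129


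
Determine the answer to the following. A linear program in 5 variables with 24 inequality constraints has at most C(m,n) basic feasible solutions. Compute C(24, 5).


Each vertex corresponds to some choice of n active constraints out of m, so the number of vertices is at most C(m, n) = m! / (n!(m-n)!).
m = 24, n = 5
Numerator: 24 * 23 * 22 * 21 * 20
Denominator: 5! = 120
C(24, 5) = 42504


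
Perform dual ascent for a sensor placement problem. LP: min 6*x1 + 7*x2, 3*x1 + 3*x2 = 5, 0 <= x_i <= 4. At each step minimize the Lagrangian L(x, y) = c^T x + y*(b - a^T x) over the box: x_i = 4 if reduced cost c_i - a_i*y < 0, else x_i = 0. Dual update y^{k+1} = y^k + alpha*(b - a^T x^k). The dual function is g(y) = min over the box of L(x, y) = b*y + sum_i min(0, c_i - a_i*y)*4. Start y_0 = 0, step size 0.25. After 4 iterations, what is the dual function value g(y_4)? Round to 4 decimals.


Dual ascent for LP: min 6*x1 + 7*x2, 3*x1 + 3*x2 = 5, 0 <= x_i <= 4
Step 1: y^k = 0.0, reduced costs: (6.0, 7.0)
  x^k = (0.0, 0.0), subgradient = b - a^T x = 5.0
  y^{k+1} = 0.0 + 0.25*5.0 = 1.25
Step 2: y^k = 1.25, reduced costs: (2.25, 3.25)
  x^k = (0.0, 0.0), subgradient = b - a^T x = 5.0
  y^{k+1} = 1.25 + 0.25*5.0 = 2.5
Step 3: y^k = 2.5, reduced costs: (-1.5, -0.5)
  x^k = (4.0, 4.0), subgradient = b - a^T x = -19.0
  y^{k+1} = 2.5 + 0.25*-19.0 = -2.25
Step 4: y^k = -2.25, reduced costs: (12.75, 13.75)
  x^k = (0.0, 0.0), subgradient = b - a^T x = 5.0
  y^{k+1} = -2.25 + 0.25*5.0 = -1.0
Dual objective at y_4 = -1.0: reduced costs (9.0, 10.0), box minimizer x = (0.0, 0.0)
g(y_4) = b*y + (c1 - a1*y)*x1 + (c2 - a2*y)*x2 = 5*(-1.0) + 9.0*0.0 + 10.0*0.0 = -5.0 + 0.0 + 0.0 = -5.0


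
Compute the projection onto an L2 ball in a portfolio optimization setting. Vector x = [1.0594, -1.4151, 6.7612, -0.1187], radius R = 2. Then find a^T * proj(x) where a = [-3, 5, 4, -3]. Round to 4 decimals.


Step 1: Compute ||x|| (intermediates to 6 decimals).
||x|| = sqrt(1.0594^2 + (-1.4151)^2 + 6.7612^2 + (-0.1187)^2) = 6.989474
Step 2: Project.
Since ||x|| > R, scale = R/||x|| = 2/6.989474 = 0.286145, proj(x) = scale * x
proj(x) = [0.303142, -0.404924, 1.934684, -0.033965]
Step 3: Dot product.
a^T * proj(x) = -3*0.303142 + 5*(-0.404924) + 4*1.934684 - 3*(-0.033965) = 4.9066


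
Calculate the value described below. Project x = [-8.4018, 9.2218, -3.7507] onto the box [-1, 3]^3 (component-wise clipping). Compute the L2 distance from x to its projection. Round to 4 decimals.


Project each component onto [-1, 3].
clip(-8.4018) = -1.0, clip(9.2218) = 3.0, clip(-3.7507) = -1.0
Projection = [-1.0, 3.0, -1.0]
Squared diffs: [54.7866, 38.7108, 7.5664]
Distance = sqrt(101.0638) = 10.053


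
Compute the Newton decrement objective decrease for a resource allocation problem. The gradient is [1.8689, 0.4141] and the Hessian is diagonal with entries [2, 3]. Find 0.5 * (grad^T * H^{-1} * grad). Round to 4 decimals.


Step 1: H is diagonal, so H^(-1) * g = [0.9345, 0.138].
Step 2: g^T H^(-1) g = sum_i g_i^2 / H_ii
  = (1.8689)^2/2 + (0.4141)^2/3
  = 1.7464 + 0.0572 = 1.8036
Step 3: Objective decrease = 0.5 * g^T H^(-1) g = 0.9018


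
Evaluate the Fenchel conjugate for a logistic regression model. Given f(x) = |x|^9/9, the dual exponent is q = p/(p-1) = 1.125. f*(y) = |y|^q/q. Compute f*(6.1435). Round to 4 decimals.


The conjugate exponent q satisfies 1/p + 1/q = 1.
p = 9, so q = 9/(9 - 1) = 1.125
|y|^q = 6.1435^1.125 = 7.7085
f*(6.1435) = 7.7085 / 1.125 = 6.852


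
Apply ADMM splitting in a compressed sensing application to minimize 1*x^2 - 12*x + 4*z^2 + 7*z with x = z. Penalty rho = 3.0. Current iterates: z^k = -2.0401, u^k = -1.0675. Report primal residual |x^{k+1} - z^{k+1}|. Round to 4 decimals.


ADMM iteration with rho = 3.0, z^k = -2.0401, u^k = -1.0675
Step 1: x-update.
Minimize 1*x^2 - 12*x + (3.0/2)*(x + 2.0401 - 1.0675)^2
FOC: (2*1 + 3.0)*x = 12 + 3.0*(-2.0401 + 1.0675)
x^{k+1} = 1.8164
Step 2: z-update.
Minimize 4*z^2 + 7*z + (3.0/2)*(1.8164 - z - 1.0675)^2
FOC: (2*4 + 3.0)*z = -7 + 3.0*(1.8164 - 1.0675)
z^{k+1} = -0.4321
Step 3: u-update.
u^{k+1} = -1.0675 + 1.8164 + 0.4321 = 1.181
Step 4: Primal residual = |1.8164 + 0.4321| = 2.2485


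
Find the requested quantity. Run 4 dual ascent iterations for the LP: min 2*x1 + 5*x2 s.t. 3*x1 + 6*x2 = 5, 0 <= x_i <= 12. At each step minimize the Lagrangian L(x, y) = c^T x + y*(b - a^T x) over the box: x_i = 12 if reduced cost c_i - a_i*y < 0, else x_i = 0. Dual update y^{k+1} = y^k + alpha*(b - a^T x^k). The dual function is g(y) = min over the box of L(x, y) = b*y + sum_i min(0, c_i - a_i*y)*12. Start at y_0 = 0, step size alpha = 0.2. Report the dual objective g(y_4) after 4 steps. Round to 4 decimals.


Dual ascent for LP: min 2*x1 + 5*x2, 3*x1 + 6*x2 = 5, 0 <= x_i <= 12
Step 1: y^k = 0.0, reduced costs: (2.0, 5.0)
  x^k = (0.0, 0.0), subgradient = b - a^T x = 5.0
  y^{k+1} = 0.0 + 0.2*5.0 = 1.0
Step 2: y^k = 1.0, reduced costs: (-1.0, -1.0)
  x^k = (12.0, 12.0), subgradient = b - a^T x = -103.0
  y^{k+1} = 1.0 + 0.2*-103.0 = -19.6
Step 3: y^k = -19.6, reduced costs: (60.8, 122.6)
  x^k = (0.0, 0.0), subgradient = b - a^T x = 5.0
  y^{k+1} = -19.6 + 0.2*5.0 = -18.6
Step 4: y^k = -18.6, reduced costs: (57.8, 116.6)
  x^k = (0.0, 0.0), subgradient = b - a^T x = 5.0
  y^{k+1} = -18.6 + 0.2*5.0 = -17.6
Dual objective at y_4 = -17.6: reduced costs (54.8, 110.6), box minimizer x = (0.0, 0.0)
g(y_4) = b*y + (c1 - a1*y)*x1 + (c2 - a2*y)*x2 = 5*(-17.6) + 54.8*0.0 + 110.6*0.0 = -88.0 + 0.0 + 0.0 = -88.0


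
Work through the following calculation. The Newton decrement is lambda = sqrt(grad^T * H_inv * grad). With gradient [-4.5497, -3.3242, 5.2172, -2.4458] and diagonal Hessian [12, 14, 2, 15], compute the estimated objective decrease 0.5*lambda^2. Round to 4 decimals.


Step 1: H is diagonal, so H^(-1) * g = [-0.3791, -0.2374, 2.6086, -0.1631].
Step 2: g^T H^(-1) g = sum_i g_i^2 / H_ii
  = (-4.5497)^2/12 + (-3.3242)^2/14 + (5.2172)^2/2 + (-2.4458)^2/15
  = 1.725 + 0.7893 + 13.6096 + 0.3988 = 16.5227
Step 3: Objective decrease = 0.5 * g^T H^(-1) g = 8.2613


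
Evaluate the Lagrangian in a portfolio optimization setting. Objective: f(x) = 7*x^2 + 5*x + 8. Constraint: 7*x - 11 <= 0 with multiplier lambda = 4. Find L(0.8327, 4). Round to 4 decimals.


Step 1: Evaluate f(x).
f(0.8327) = 7*0.8327^2 + 5*0.8327 + 8 = 17.0172
Step 2: Evaluate g(x).
g(0.8327) = 7*0.8327 - 11 = -5.1711
Step 3: Compute Lagrangian.
L = 17.0172 + 4*-5.1711 = -3.6672


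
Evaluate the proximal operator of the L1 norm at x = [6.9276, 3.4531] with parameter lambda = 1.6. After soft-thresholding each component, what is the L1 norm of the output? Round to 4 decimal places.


Soft-thresholding with lambda = 1.6:
prox(6.9276) = sign(6.9276)*max(|6.9276| - 1.6, 0) = 5.3276
prox(3.4531) = sign(3.4531)*max(|3.4531| - 1.6, 0) = 1.8531
prox(x) = [5.3276, 1.8531]
||prox(x)||_1 = 5.3276 + 1.8531 = 7.1807


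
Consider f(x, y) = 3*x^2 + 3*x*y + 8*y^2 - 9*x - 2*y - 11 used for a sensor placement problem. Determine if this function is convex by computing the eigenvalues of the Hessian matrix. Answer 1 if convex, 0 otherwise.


The Hessian of f(x,y) = 3*x^2 + 3*x*y + 8*y^2 - 9*x - 2*y - 11 is:
H = [[6, 3], [3, 16]]
Trace = 6 + 16 = 22
Determinant = 6*16 - (3)^2 = 87
Discriminant = (22)^2 - 4*87 = 136.0
Eigenvalues: lambda_1 = 5.169, lambda_2 = 16.831
The function is convex.

1


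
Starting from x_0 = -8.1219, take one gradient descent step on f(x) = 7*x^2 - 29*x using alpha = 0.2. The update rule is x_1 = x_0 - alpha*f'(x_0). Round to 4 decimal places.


We compute the gradient at x_0 and apply the update.
f'(x) = 14*x - 29
f'(-8.1219) = 14*-8.1219 - 29 = -142.7066
x_1 = -8.1219 - 0.2*-142.7066 = 20.4194


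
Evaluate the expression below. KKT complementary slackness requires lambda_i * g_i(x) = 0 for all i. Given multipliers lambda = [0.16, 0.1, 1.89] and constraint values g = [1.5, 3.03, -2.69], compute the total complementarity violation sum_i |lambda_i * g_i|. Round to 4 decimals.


KKT complementary slackness check:
lambda_1 * g_1 = 0.16 * 1.5 = 0.24
lambda_2 * g_2 = 0.1 * 3.03 = 0.303
lambda_3 * g_3 = 1.89 * -2.69 = -5.0841
Total violation = 0.24 + 0.303 + 5.0841 = 5.6271


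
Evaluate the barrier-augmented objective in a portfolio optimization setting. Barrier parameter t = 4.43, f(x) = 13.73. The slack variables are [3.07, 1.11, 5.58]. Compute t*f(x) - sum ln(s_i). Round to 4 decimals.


Step 1: Compute log-barrier.
ln values: [1.1217, 0.1044, 1.7192]
phi = -(1.1217 + 0.1044 + 1.7192) = -2.9452
Step 2: Compute augmented objective.
t*f(x) = 4.43*13.73 = 60.8239
Total = 60.8239 - 2.9452 = 57.8787


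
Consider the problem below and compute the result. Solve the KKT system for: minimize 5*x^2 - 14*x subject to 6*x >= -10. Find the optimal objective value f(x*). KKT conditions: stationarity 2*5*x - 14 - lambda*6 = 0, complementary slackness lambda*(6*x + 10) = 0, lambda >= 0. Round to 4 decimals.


Step 1: Try lambda = 0 (constraint inactive).
Stationarity: 2*5*x - 14 = 0
x* = 14/(2*5) = 1.4
Check constraint: 6*1.4 = 8.4 >= -10 -- satisfied.
Step 2: Compute optimal value.
f(x*) = 5*1.4^2 - 14*1.4 = -9.8


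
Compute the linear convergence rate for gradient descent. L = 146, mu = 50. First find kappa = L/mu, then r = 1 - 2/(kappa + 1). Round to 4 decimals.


Step 1: Compute the condition number.
kappa = L/mu = 146/50 = 2.92
Step 2: Compute the convergence rate.
r = 1 - 2/(kappa + 1) = 1 - 2*mu/(L + mu) = (L - mu)/(L + mu) = 96/196 = 0.4898


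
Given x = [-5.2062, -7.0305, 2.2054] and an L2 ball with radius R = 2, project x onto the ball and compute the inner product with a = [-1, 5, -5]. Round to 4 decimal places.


Step 1: Compute ||x|| (intermediates to 6 decimals).
||x|| = sqrt((-5.2062)^2 + (-7.0305)^2 + 2.2054^2) = 9.021986
Step 2: Project.
Since ||x|| > R, scale = R/||x|| = 2/9.021986 = 0.221681, proj(x) = scale * x
proj(x) = [-1.154116, -1.558528, 0.488895]
Step 3: Dot product.
a^T * proj(x) = -1*(-1.154116) + 5*(-1.558528) - 5*0.488895 = -9.083


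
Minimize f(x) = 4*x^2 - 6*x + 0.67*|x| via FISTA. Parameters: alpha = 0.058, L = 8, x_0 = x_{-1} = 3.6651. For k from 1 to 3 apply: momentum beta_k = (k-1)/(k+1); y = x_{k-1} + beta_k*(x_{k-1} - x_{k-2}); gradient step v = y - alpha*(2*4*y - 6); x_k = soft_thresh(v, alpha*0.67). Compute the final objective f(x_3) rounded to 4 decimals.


FISTA on f(x) = 4*x^2 - 6*x + 0.67*|x|
L = 8, alpha = 0.058
Iteration 1: beta = 0.0, y = 3.6651 + 0.0*(3.6651 - 3.6651) = 3.6651
  grad(y) = 23.3208, v = y - alpha*grad = 2.3125
  prox(v) = soft_thresh(2.3125, 0.0389) = 2.2736
Iteration 2: beta = 0.3333, y = 2.2736 + 0.3333*(2.2736 - 3.6651) = 1.8098
  grad(y) = 8.4785, v = y - alpha*grad = 1.3181
  prox(v) = soft_thresh(1.3181, 0.0389) = 1.2792
Iteration 3: beta = 0.5, y = 1.2792 + 0.5*(1.2792 - 2.2736) = 0.782
  grad(y) = 0.2559, v = y - alpha*grad = 0.7671
  prox(v) = soft_thresh(0.7671, 0.0389) = 0.7283
f(x_3) = 4*0.7283^2 - 6*0.7283 + 0.67*|0.7283| = -1.7602


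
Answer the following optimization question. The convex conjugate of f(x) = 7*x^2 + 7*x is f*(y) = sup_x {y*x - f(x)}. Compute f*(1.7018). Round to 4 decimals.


f*(y) = sup_x {y*x - a*x^2 - b*x} = sup_x {(y-b)*x - a*x^2}
FOC: (y - b) - 2a*x = 0 => x* = (y - b)/(2a)
x* = (1.7018 - 7)/(2*7) = -0.3784
f*(1.7018) = (y-b)^2/(4a) = (1.7018 - 7)^2/(4*7)
= 28.0709/28 = 1.0025


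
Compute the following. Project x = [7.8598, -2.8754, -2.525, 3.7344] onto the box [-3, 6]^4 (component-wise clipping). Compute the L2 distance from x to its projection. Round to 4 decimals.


Project each component onto [-3, 6].
clip(7.8598) = 6.0, clip(-2.8754) = -2.8754, clip(-2.525) = -2.525, clip(3.7344) = 3.7344
Projection = [6.0, -2.8754, -2.525, 3.7344]
Squared diffs: [3.4589, 0.0, 0.0, 0.0]
Distance = sqrt(3.4589) = 1.8598


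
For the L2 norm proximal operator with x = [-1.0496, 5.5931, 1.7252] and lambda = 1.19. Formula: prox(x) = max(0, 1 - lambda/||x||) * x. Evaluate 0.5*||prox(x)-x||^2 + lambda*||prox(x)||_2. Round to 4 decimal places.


Step 1: Compute ||x||.
||x|| = 5.9465
Step 2: Compute scaling factor.
scale = max(0, 1 - 1.19/5.9465) = 0.7999
Step 3: prox(x) = [-0.8396, 4.4738, 1.38]
||prox(x)|| = 4.7565
Step 4: Proximal objective.
0.5*||prox-x||^2 = 0.7081
lambda*||prox|| = 5.6602
Total = 6.3683


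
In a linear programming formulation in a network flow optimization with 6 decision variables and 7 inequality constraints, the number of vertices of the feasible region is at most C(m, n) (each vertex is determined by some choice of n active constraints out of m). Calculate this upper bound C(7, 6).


Each vertex corresponds to some choice of n active constraints out of m, so the number of vertices is at most C(m, n) = m! / (n!(m-n)!).
m = 7, n = 6
Numerator: 7 * 6 * 5 * 4 * 3 * 2
Denominator: 6! = 720
C(7, 6) = 7


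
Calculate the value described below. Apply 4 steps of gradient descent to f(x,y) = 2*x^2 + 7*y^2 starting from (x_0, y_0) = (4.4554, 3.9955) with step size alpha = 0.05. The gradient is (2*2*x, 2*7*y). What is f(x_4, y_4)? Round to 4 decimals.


Gradient descent on f(x,y) = 2*x^2 + 7*y^2.
Starting point: (4.4554, 3.9955), alpha = 0.05
Step 1: grad_x = 2*2*4.4554 = 17.8216, grad_y = 2*7*3.9955 = 55.937
  x_1 = 4.4554 - 0.05*17.8216 = 3.5643
  y_1 = 3.9955 - 0.05*55.937 = 1.1987
Step 2: grad_x = 2*2*3.5643 = 14.2573, grad_y = 2*7*1.1987 = 16.7811
  x_2 = 3.5643 - 0.05*14.2573 = 2.8515
  y_2 = 1.1987 - 0.05*16.7811 = 0.3596
Step 3: grad_x = 2*2*2.8515 = 11.4058, grad_y = 2*7*0.3596 = 5.0343
  x_3 = 2.8515 - 0.05*11.4058 = 2.2812
  y_3 = 0.3596 - 0.05*5.0343 = 0.1079
Step 4: grad_x = 2*2*2.2812 = 9.1247, grad_y = 2*7*0.1079 = 1.5103
  x_4 = 2.2812 - 0.05*9.1247 = 1.8249
  y_4 = 0.1079 - 0.05*1.5103 = 0.0324
f(1.8249, 0.0324) = 2*1.8249^2 + 7*0.0324^2 = 6.6681


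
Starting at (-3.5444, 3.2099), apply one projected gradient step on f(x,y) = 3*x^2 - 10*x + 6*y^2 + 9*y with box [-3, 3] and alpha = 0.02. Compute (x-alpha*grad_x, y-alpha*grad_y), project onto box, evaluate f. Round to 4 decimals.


Step 1: Compute gradient at (-3.5444, 3.2099).
grad_x = 2*3*-3.5444 - 10 = -31.2664
grad_y = 2*6*3.2099 + 9 = 47.5188
Step 2: Gradient step.
x_raw = -3.5444 - 0.02*-31.2664 = -2.9191
y_raw = 3.2099 - 0.02*47.5188 = 2.2595
Step 3: Project onto [-3, 3].
x_proj = clip(-2.9191) = -2.9191
y_proj = clip(2.2595) = 2.2595
Step 4: Evaluate f.
f(-2.9191, 2.2595) = 105.7221


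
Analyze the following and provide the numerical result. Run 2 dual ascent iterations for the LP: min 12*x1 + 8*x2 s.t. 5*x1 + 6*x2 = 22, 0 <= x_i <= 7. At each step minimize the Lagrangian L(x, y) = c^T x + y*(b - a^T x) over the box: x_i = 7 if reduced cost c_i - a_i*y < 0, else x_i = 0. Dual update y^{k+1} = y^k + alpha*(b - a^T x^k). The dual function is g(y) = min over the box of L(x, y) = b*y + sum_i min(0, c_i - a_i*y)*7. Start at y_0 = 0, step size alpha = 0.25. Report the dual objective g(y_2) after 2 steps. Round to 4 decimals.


Dual ascent for LP: min 12*x1 + 8*x2, 5*x1 + 6*x2 = 22, 0 <= x_i <= 7
Step 1: y^k = 0.0, reduced costs: (12.0, 8.0)
  x^k = (0.0, 0.0), subgradient = b - a^T x = 22.0
  y^{k+1} = 0.0 + 0.25*22.0 = 5.5
Step 2: y^k = 5.5, reduced costs: (-15.5, -25.0)
  x^k = (7.0, 7.0), subgradient = b - a^T x = -55.0
  y^{k+1} = 5.5 + 0.25*-55.0 = -8.25
Dual objective at y_2 = -8.25: reduced costs (53.25, 57.5), box minimizer x = (0.0, 0.0)
g(y_2) = b*y + (c1 - a1*y)*x1 + (c2 - a2*y)*x2 = 22*(-8.25) + 53.25*0.0 + 57.5*0.0 = -181.5 + 0.0 + 0.0 = -181.5


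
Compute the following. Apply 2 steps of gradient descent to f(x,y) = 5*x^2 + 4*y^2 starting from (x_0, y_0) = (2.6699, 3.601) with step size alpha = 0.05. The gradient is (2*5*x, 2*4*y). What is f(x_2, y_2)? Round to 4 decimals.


Gradient descent on f(x,y) = 5*x^2 + 4*y^2.
Starting point: (2.6699, 3.601), alpha = 0.05
Step 1: grad_x = 2*5*2.6699 = 26.699, grad_y = 2*4*3.601 = 28.808
  x_1 = 2.6699 - 0.05*26.699 = 1.335
  y_1 = 3.601 - 0.05*28.808 = 2.1606
Step 2: grad_x = 2*5*1.335 = 13.3495, grad_y = 2*4*2.1606 = 17.2848
  x_2 = 1.335 - 0.05*13.3495 = 0.6675
  y_2 = 2.1606 - 0.05*17.2848 = 1.2964
f(0.6675, 1.2964) = 5*0.6675^2 + 4*1.2964^2 = 8.9498


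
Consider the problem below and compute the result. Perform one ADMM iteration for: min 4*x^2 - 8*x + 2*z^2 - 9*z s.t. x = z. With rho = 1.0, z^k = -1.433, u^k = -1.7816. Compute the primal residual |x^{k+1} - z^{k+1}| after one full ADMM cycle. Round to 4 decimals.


ADMM iteration with rho = 1.0, z^k = -1.433, u^k = -1.7816
Step 1: x-update.
Minimize 4*x^2 - 8*x + (1.0/2)*(x + 1.433 - 1.7816)^2
FOC: (2*4 + 1.0)*x = 8 + 1.0*(-1.433 + 1.7816)
x^{k+1} = 0.9276
Step 2: z-update.
Minimize 2*z^2 - 9*z + (1.0/2)*(0.9276 - z - 1.7816)^2
FOC: (2*2 + 1.0)*z = 9 + 1.0*(0.9276 - 1.7816)
z^{k+1} = 1.6292
Step 3: u-update.
u^{k+1} = -1.7816 + 0.9276 - 1.6292 = -2.4832
Step 4: Primal residual = |0.9276 - 1.6292| = 0.7016


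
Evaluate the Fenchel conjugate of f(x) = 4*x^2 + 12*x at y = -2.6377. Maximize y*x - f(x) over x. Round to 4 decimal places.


f*(y) = sup_x {y*x - a*x^2 - b*x} = sup_x {(y-b)*x - a*x^2}
FOC: (y - b) - 2a*x = 0 => x* = (y - b)/(2a)
x* = (-2.6377 - 12)/(2*4) = -1.8297
f*(-2.6377) = (y-b)^2/(4a) = (-2.6377 - 12)^2/(4*4)
= 214.2623/16 = 13.3914


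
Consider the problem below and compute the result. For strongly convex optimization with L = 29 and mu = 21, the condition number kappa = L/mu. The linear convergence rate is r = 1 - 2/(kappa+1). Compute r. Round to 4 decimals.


Step 1: Compute the condition number.
kappa = L/mu = 29/21 = 1.381
Step 2: Compute the convergence rate.
r = 1 - 2/(kappa + 1) = 1 - 2*mu/(L + mu) = (L - mu)/(L + mu) = 8/50 = 0.16
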